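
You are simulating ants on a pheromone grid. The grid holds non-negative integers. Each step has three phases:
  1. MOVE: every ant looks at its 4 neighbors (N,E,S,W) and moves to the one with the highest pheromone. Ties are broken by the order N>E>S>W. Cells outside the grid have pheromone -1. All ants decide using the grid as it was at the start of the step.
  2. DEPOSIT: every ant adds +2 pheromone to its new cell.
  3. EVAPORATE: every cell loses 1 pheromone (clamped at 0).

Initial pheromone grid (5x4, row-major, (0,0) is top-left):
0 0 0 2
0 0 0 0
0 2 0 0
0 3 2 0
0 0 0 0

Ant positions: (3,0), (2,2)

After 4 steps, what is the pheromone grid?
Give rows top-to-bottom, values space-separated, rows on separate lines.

After step 1: ants at (3,1),(3,2)
  0 0 0 1
  0 0 0 0
  0 1 0 0
  0 4 3 0
  0 0 0 0
After step 2: ants at (3,2),(3,1)
  0 0 0 0
  0 0 0 0
  0 0 0 0
  0 5 4 0
  0 0 0 0
After step 3: ants at (3,1),(3,2)
  0 0 0 0
  0 0 0 0
  0 0 0 0
  0 6 5 0
  0 0 0 0
After step 4: ants at (3,2),(3,1)
  0 0 0 0
  0 0 0 0
  0 0 0 0
  0 7 6 0
  0 0 0 0

0 0 0 0
0 0 0 0
0 0 0 0
0 7 6 0
0 0 0 0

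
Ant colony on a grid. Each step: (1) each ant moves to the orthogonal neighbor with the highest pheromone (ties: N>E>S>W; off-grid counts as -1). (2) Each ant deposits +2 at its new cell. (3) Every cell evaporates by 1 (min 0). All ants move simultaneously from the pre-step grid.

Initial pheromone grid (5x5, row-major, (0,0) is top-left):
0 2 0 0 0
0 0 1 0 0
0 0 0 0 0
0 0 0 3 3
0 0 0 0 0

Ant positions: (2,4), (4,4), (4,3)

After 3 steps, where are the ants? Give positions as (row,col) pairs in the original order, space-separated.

Step 1: ant0:(2,4)->S->(3,4) | ant1:(4,4)->N->(3,4) | ant2:(4,3)->N->(3,3)
  grid max=6 at (3,4)
Step 2: ant0:(3,4)->W->(3,3) | ant1:(3,4)->W->(3,3) | ant2:(3,3)->E->(3,4)
  grid max=7 at (3,3)
Step 3: ant0:(3,3)->E->(3,4) | ant1:(3,3)->E->(3,4) | ant2:(3,4)->W->(3,3)
  grid max=10 at (3,4)

(3,4) (3,4) (3,3)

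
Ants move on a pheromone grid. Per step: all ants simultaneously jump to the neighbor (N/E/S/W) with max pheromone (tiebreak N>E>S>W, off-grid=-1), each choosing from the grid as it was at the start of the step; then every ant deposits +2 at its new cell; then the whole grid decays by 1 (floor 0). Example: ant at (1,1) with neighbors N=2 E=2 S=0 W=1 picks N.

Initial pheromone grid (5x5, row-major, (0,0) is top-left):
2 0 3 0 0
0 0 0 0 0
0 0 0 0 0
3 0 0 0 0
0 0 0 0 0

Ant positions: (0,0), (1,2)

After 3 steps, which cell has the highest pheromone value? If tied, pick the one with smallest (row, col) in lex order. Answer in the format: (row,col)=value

Answer: (0,2)=6

Derivation:
Step 1: ant0:(0,0)->E->(0,1) | ant1:(1,2)->N->(0,2)
  grid max=4 at (0,2)
Step 2: ant0:(0,1)->E->(0,2) | ant1:(0,2)->W->(0,1)
  grid max=5 at (0,2)
Step 3: ant0:(0,2)->W->(0,1) | ant1:(0,1)->E->(0,2)
  grid max=6 at (0,2)
Final grid:
  0 3 6 0 0
  0 0 0 0 0
  0 0 0 0 0
  0 0 0 0 0
  0 0 0 0 0
Max pheromone 6 at (0,2)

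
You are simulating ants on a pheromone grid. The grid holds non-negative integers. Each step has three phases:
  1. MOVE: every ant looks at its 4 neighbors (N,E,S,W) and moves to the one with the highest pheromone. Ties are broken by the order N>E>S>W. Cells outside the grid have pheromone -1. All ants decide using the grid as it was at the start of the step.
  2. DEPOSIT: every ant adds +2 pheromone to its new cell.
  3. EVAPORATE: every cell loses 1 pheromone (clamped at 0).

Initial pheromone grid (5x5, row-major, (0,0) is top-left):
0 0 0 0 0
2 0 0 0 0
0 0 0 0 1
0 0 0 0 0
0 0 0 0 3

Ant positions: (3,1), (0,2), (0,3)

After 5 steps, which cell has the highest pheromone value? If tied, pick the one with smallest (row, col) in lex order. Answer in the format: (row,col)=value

Answer: (0,3)=7

Derivation:
Step 1: ant0:(3,1)->N->(2,1) | ant1:(0,2)->E->(0,3) | ant2:(0,3)->E->(0,4)
  grid max=2 at (4,4)
Step 2: ant0:(2,1)->N->(1,1) | ant1:(0,3)->E->(0,4) | ant2:(0,4)->W->(0,3)
  grid max=2 at (0,3)
Step 3: ant0:(1,1)->N->(0,1) | ant1:(0,4)->W->(0,3) | ant2:(0,3)->E->(0,4)
  grid max=3 at (0,3)
Step 4: ant0:(0,1)->E->(0,2) | ant1:(0,3)->E->(0,4) | ant2:(0,4)->W->(0,3)
  grid max=4 at (0,3)
Step 5: ant0:(0,2)->E->(0,3) | ant1:(0,4)->W->(0,3) | ant2:(0,3)->E->(0,4)
  grid max=7 at (0,3)
Final grid:
  0 0 0 7 5
  0 0 0 0 0
  0 0 0 0 0
  0 0 0 0 0
  0 0 0 0 0
Max pheromone 7 at (0,3)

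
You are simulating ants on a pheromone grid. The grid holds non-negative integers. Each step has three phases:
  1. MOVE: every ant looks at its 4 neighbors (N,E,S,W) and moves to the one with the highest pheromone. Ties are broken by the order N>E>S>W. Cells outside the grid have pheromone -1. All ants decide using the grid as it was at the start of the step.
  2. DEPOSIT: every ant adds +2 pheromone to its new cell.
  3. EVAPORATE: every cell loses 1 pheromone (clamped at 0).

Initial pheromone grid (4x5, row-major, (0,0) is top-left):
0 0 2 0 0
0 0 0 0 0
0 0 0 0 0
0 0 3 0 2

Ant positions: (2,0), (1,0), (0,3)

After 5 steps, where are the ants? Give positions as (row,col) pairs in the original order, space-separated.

Step 1: ant0:(2,0)->N->(1,0) | ant1:(1,0)->N->(0,0) | ant2:(0,3)->W->(0,2)
  grid max=3 at (0,2)
Step 2: ant0:(1,0)->N->(0,0) | ant1:(0,0)->S->(1,0) | ant2:(0,2)->E->(0,3)
  grid max=2 at (0,0)
Step 3: ant0:(0,0)->S->(1,0) | ant1:(1,0)->N->(0,0) | ant2:(0,3)->W->(0,2)
  grid max=3 at (0,0)
Step 4: ant0:(1,0)->N->(0,0) | ant1:(0,0)->S->(1,0) | ant2:(0,2)->E->(0,3)
  grid max=4 at (0,0)
Step 5: ant0:(0,0)->S->(1,0) | ant1:(1,0)->N->(0,0) | ant2:(0,3)->W->(0,2)
  grid max=5 at (0,0)

(1,0) (0,0) (0,2)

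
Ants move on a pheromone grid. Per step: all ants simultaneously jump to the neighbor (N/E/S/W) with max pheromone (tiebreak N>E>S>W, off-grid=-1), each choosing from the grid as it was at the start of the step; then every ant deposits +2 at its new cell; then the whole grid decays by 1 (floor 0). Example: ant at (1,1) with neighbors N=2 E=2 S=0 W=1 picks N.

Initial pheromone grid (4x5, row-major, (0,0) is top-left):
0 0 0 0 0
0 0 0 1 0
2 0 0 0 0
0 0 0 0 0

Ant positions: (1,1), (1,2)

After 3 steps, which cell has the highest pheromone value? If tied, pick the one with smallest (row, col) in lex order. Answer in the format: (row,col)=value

Answer: (0,3)=2

Derivation:
Step 1: ant0:(1,1)->N->(0,1) | ant1:(1,2)->E->(1,3)
  grid max=2 at (1,3)
Step 2: ant0:(0,1)->E->(0,2) | ant1:(1,3)->N->(0,3)
  grid max=1 at (0,2)
Step 3: ant0:(0,2)->E->(0,3) | ant1:(0,3)->S->(1,3)
  grid max=2 at (0,3)
Final grid:
  0 0 0 2 0
  0 0 0 2 0
  0 0 0 0 0
  0 0 0 0 0
Max pheromone 2 at (0,3)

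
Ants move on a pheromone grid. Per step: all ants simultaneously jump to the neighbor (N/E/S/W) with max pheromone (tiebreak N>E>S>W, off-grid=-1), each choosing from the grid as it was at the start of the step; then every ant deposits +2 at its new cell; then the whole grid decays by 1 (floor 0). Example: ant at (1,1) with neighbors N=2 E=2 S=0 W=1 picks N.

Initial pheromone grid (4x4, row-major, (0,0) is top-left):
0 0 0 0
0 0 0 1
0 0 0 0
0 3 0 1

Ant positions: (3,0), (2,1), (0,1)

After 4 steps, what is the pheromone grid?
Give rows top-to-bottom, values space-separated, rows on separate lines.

After step 1: ants at (3,1),(3,1),(0,2)
  0 0 1 0
  0 0 0 0
  0 0 0 0
  0 6 0 0
After step 2: ants at (2,1),(2,1),(0,3)
  0 0 0 1
  0 0 0 0
  0 3 0 0
  0 5 0 0
After step 3: ants at (3,1),(3,1),(1,3)
  0 0 0 0
  0 0 0 1
  0 2 0 0
  0 8 0 0
After step 4: ants at (2,1),(2,1),(0,3)
  0 0 0 1
  0 0 0 0
  0 5 0 0
  0 7 0 0

0 0 0 1
0 0 0 0
0 5 0 0
0 7 0 0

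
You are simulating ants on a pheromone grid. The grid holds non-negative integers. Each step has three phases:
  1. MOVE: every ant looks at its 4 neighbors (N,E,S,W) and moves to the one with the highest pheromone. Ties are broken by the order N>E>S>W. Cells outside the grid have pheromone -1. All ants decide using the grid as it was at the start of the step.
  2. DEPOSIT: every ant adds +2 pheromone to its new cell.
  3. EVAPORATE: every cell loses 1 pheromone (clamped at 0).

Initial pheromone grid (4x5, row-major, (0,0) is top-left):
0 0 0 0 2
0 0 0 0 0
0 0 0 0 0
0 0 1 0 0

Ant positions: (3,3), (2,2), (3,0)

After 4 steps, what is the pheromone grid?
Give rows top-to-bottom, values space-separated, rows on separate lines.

After step 1: ants at (3,2),(3,2),(2,0)
  0 0 0 0 1
  0 0 0 0 0
  1 0 0 0 0
  0 0 4 0 0
After step 2: ants at (2,2),(2,2),(1,0)
  0 0 0 0 0
  1 0 0 0 0
  0 0 3 0 0
  0 0 3 0 0
After step 3: ants at (3,2),(3,2),(0,0)
  1 0 0 0 0
  0 0 0 0 0
  0 0 2 0 0
  0 0 6 0 0
After step 4: ants at (2,2),(2,2),(0,1)
  0 1 0 0 0
  0 0 0 0 0
  0 0 5 0 0
  0 0 5 0 0

0 1 0 0 0
0 0 0 0 0
0 0 5 0 0
0 0 5 0 0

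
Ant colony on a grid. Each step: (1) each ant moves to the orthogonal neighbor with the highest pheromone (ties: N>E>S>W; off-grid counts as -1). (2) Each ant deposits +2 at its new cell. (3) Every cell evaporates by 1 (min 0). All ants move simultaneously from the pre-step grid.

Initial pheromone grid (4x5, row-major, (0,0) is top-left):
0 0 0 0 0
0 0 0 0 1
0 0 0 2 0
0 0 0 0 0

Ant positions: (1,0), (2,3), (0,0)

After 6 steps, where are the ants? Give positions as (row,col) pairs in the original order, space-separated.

Step 1: ant0:(1,0)->N->(0,0) | ant1:(2,3)->N->(1,3) | ant2:(0,0)->E->(0,1)
  grid max=1 at (0,0)
Step 2: ant0:(0,0)->E->(0,1) | ant1:(1,3)->S->(2,3) | ant2:(0,1)->W->(0,0)
  grid max=2 at (0,0)
Step 3: ant0:(0,1)->W->(0,0) | ant1:(2,3)->N->(1,3) | ant2:(0,0)->E->(0,1)
  grid max=3 at (0,0)
Step 4: ant0:(0,0)->E->(0,1) | ant1:(1,3)->S->(2,3) | ant2:(0,1)->W->(0,0)
  grid max=4 at (0,0)
Step 5: ant0:(0,1)->W->(0,0) | ant1:(2,3)->N->(1,3) | ant2:(0,0)->E->(0,1)
  grid max=5 at (0,0)
Step 6: ant0:(0,0)->E->(0,1) | ant1:(1,3)->S->(2,3) | ant2:(0,1)->W->(0,0)
  grid max=6 at (0,0)

(0,1) (2,3) (0,0)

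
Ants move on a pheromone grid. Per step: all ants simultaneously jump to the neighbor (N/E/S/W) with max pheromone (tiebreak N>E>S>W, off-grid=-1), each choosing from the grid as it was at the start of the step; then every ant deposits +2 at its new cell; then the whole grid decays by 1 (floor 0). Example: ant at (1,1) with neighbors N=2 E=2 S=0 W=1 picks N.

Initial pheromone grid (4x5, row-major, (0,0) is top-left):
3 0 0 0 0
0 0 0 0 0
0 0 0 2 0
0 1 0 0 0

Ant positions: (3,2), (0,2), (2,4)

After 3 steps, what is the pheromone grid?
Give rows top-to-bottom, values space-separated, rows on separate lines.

After step 1: ants at (3,1),(0,3),(2,3)
  2 0 0 1 0
  0 0 0 0 0
  0 0 0 3 0
  0 2 0 0 0
After step 2: ants at (2,1),(0,4),(1,3)
  1 0 0 0 1
  0 0 0 1 0
  0 1 0 2 0
  0 1 0 0 0
After step 3: ants at (3,1),(1,4),(2,3)
  0 0 0 0 0
  0 0 0 0 1
  0 0 0 3 0
  0 2 0 0 0

0 0 0 0 0
0 0 0 0 1
0 0 0 3 0
0 2 0 0 0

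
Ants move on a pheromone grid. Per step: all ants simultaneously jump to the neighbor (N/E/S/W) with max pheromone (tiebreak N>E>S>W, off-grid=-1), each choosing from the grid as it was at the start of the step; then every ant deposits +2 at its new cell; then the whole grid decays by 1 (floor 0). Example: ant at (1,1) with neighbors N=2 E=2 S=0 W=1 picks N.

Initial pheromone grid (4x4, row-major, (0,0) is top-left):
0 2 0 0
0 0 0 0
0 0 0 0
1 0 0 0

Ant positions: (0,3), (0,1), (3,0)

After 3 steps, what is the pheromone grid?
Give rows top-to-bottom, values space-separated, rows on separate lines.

After step 1: ants at (1,3),(0,2),(2,0)
  0 1 1 0
  0 0 0 1
  1 0 0 0
  0 0 0 0
After step 2: ants at (0,3),(0,1),(1,0)
  0 2 0 1
  1 0 0 0
  0 0 0 0
  0 0 0 0
After step 3: ants at (1,3),(0,2),(0,0)
  1 1 1 0
  0 0 0 1
  0 0 0 0
  0 0 0 0

1 1 1 0
0 0 0 1
0 0 0 0
0 0 0 0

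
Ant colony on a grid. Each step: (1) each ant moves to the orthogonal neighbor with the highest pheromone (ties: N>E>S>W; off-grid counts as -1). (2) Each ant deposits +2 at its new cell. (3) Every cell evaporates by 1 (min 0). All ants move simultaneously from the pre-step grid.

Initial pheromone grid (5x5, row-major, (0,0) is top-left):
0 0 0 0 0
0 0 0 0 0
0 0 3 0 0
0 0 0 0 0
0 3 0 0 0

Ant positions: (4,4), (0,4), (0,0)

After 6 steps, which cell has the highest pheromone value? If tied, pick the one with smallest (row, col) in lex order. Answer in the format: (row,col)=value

Answer: (0,4)=9

Derivation:
Step 1: ant0:(4,4)->N->(3,4) | ant1:(0,4)->S->(1,4) | ant2:(0,0)->E->(0,1)
  grid max=2 at (2,2)
Step 2: ant0:(3,4)->N->(2,4) | ant1:(1,4)->N->(0,4) | ant2:(0,1)->E->(0,2)
  grid max=1 at (0,2)
Step 3: ant0:(2,4)->N->(1,4) | ant1:(0,4)->S->(1,4) | ant2:(0,2)->E->(0,3)
  grid max=3 at (1,4)
Step 4: ant0:(1,4)->N->(0,4) | ant1:(1,4)->N->(0,4) | ant2:(0,3)->E->(0,4)
  grid max=5 at (0,4)
Step 5: ant0:(0,4)->S->(1,4) | ant1:(0,4)->S->(1,4) | ant2:(0,4)->S->(1,4)
  grid max=7 at (1,4)
Step 6: ant0:(1,4)->N->(0,4) | ant1:(1,4)->N->(0,4) | ant2:(1,4)->N->(0,4)
  grid max=9 at (0,4)
Final grid:
  0 0 0 0 9
  0 0 0 0 6
  0 0 0 0 0
  0 0 0 0 0
  0 0 0 0 0
Max pheromone 9 at (0,4)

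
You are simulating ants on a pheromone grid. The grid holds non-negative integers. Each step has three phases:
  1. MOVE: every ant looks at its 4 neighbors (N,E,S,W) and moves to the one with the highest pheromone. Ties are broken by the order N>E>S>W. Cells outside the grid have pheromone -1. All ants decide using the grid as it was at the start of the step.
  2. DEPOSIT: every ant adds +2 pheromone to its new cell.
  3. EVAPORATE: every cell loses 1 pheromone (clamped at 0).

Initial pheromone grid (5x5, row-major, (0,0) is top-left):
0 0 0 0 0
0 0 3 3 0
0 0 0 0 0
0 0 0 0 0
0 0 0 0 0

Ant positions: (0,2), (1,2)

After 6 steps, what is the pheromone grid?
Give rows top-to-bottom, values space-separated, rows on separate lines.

After step 1: ants at (1,2),(1,3)
  0 0 0 0 0
  0 0 4 4 0
  0 0 0 0 0
  0 0 0 0 0
  0 0 0 0 0
After step 2: ants at (1,3),(1,2)
  0 0 0 0 0
  0 0 5 5 0
  0 0 0 0 0
  0 0 0 0 0
  0 0 0 0 0
After step 3: ants at (1,2),(1,3)
  0 0 0 0 0
  0 0 6 6 0
  0 0 0 0 0
  0 0 0 0 0
  0 0 0 0 0
After step 4: ants at (1,3),(1,2)
  0 0 0 0 0
  0 0 7 7 0
  0 0 0 0 0
  0 0 0 0 0
  0 0 0 0 0
After step 5: ants at (1,2),(1,3)
  0 0 0 0 0
  0 0 8 8 0
  0 0 0 0 0
  0 0 0 0 0
  0 0 0 0 0
After step 6: ants at (1,3),(1,2)
  0 0 0 0 0
  0 0 9 9 0
  0 0 0 0 0
  0 0 0 0 0
  0 0 0 0 0

0 0 0 0 0
0 0 9 9 0
0 0 0 0 0
0 0 0 0 0
0 0 0 0 0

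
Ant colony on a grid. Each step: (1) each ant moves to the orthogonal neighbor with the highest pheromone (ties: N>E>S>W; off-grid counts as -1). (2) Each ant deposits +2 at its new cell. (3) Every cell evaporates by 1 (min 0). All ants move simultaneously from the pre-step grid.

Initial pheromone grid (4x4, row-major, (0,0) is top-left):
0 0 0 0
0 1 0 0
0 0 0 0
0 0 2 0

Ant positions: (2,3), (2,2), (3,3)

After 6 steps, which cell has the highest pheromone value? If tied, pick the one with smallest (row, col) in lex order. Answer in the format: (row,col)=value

Step 1: ant0:(2,3)->N->(1,3) | ant1:(2,2)->S->(3,2) | ant2:(3,3)->W->(3,2)
  grid max=5 at (3,2)
Step 2: ant0:(1,3)->N->(0,3) | ant1:(3,2)->N->(2,2) | ant2:(3,2)->N->(2,2)
  grid max=4 at (3,2)
Step 3: ant0:(0,3)->S->(1,3) | ant1:(2,2)->S->(3,2) | ant2:(2,2)->S->(3,2)
  grid max=7 at (3,2)
Step 4: ant0:(1,3)->N->(0,3) | ant1:(3,2)->N->(2,2) | ant2:(3,2)->N->(2,2)
  grid max=6 at (3,2)
Step 5: ant0:(0,3)->S->(1,3) | ant1:(2,2)->S->(3,2) | ant2:(2,2)->S->(3,2)
  grid max=9 at (3,2)
Step 6: ant0:(1,3)->N->(0,3) | ant1:(3,2)->N->(2,2) | ant2:(3,2)->N->(2,2)
  grid max=8 at (3,2)
Final grid:
  0 0 0 1
  0 0 0 0
  0 0 7 0
  0 0 8 0
Max pheromone 8 at (3,2)

Answer: (3,2)=8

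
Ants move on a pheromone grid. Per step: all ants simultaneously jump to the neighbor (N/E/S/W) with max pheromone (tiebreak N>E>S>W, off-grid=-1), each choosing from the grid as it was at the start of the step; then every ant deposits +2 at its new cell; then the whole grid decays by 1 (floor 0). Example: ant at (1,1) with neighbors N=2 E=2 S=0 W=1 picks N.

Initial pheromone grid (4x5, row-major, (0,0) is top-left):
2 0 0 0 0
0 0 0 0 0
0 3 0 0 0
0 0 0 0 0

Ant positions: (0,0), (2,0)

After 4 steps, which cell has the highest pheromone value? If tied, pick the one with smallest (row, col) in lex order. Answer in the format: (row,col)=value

Step 1: ant0:(0,0)->E->(0,1) | ant1:(2,0)->E->(2,1)
  grid max=4 at (2,1)
Step 2: ant0:(0,1)->W->(0,0) | ant1:(2,1)->N->(1,1)
  grid max=3 at (2,1)
Step 3: ant0:(0,0)->E->(0,1) | ant1:(1,1)->S->(2,1)
  grid max=4 at (2,1)
Step 4: ant0:(0,1)->W->(0,0) | ant1:(2,1)->N->(1,1)
  grid max=3 at (2,1)
Final grid:
  2 0 0 0 0
  0 1 0 0 0
  0 3 0 0 0
  0 0 0 0 0
Max pheromone 3 at (2,1)

Answer: (2,1)=3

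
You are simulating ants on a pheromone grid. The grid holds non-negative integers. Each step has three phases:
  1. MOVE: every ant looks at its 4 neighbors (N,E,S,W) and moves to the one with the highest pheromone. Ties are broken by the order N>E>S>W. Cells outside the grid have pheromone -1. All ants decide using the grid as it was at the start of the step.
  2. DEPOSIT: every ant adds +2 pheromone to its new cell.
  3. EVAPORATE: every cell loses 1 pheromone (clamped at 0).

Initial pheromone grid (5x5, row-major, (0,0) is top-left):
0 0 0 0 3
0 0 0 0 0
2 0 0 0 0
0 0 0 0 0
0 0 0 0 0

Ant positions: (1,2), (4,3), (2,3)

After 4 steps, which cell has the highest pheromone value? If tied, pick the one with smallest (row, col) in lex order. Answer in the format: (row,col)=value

Step 1: ant0:(1,2)->N->(0,2) | ant1:(4,3)->N->(3,3) | ant2:(2,3)->N->(1,3)
  grid max=2 at (0,4)
Step 2: ant0:(0,2)->E->(0,3) | ant1:(3,3)->N->(2,3) | ant2:(1,3)->N->(0,3)
  grid max=3 at (0,3)
Step 3: ant0:(0,3)->E->(0,4) | ant1:(2,3)->N->(1,3) | ant2:(0,3)->E->(0,4)
  grid max=4 at (0,4)
Step 4: ant0:(0,4)->W->(0,3) | ant1:(1,3)->N->(0,3) | ant2:(0,4)->W->(0,3)
  grid max=7 at (0,3)
Final grid:
  0 0 0 7 3
  0 0 0 0 0
  0 0 0 0 0
  0 0 0 0 0
  0 0 0 0 0
Max pheromone 7 at (0,3)

Answer: (0,3)=7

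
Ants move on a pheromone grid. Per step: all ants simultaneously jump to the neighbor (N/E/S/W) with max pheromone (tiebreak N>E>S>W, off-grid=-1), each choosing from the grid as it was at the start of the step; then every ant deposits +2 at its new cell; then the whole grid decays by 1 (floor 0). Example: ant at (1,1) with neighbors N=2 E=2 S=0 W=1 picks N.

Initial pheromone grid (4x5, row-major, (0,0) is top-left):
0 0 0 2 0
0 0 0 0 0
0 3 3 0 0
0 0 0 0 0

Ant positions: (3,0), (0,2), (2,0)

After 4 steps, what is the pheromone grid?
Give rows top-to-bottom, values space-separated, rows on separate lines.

After step 1: ants at (2,0),(0,3),(2,1)
  0 0 0 3 0
  0 0 0 0 0
  1 4 2 0 0
  0 0 0 0 0
After step 2: ants at (2,1),(0,4),(2,2)
  0 0 0 2 1
  0 0 0 0 0
  0 5 3 0 0
  0 0 0 0 0
After step 3: ants at (2,2),(0,3),(2,1)
  0 0 0 3 0
  0 0 0 0 0
  0 6 4 0 0
  0 0 0 0 0
After step 4: ants at (2,1),(0,4),(2,2)
  0 0 0 2 1
  0 0 0 0 0
  0 7 5 0 0
  0 0 0 0 0

0 0 0 2 1
0 0 0 0 0
0 7 5 0 0
0 0 0 0 0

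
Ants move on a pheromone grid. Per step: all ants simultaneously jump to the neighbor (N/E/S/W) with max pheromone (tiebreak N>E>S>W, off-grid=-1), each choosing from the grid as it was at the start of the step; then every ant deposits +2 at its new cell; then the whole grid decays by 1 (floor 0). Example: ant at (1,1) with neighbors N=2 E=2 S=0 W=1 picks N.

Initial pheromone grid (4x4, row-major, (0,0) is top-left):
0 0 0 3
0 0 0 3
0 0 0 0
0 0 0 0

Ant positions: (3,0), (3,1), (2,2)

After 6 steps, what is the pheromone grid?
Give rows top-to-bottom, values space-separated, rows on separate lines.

After step 1: ants at (2,0),(2,1),(1,2)
  0 0 0 2
  0 0 1 2
  1 1 0 0
  0 0 0 0
After step 2: ants at (2,1),(2,0),(1,3)
  0 0 0 1
  0 0 0 3
  2 2 0 0
  0 0 0 0
After step 3: ants at (2,0),(2,1),(0,3)
  0 0 0 2
  0 0 0 2
  3 3 0 0
  0 0 0 0
After step 4: ants at (2,1),(2,0),(1,3)
  0 0 0 1
  0 0 0 3
  4 4 0 0
  0 0 0 0
After step 5: ants at (2,0),(2,1),(0,3)
  0 0 0 2
  0 0 0 2
  5 5 0 0
  0 0 0 0
After step 6: ants at (2,1),(2,0),(1,3)
  0 0 0 1
  0 0 0 3
  6 6 0 0
  0 0 0 0

0 0 0 1
0 0 0 3
6 6 0 0
0 0 0 0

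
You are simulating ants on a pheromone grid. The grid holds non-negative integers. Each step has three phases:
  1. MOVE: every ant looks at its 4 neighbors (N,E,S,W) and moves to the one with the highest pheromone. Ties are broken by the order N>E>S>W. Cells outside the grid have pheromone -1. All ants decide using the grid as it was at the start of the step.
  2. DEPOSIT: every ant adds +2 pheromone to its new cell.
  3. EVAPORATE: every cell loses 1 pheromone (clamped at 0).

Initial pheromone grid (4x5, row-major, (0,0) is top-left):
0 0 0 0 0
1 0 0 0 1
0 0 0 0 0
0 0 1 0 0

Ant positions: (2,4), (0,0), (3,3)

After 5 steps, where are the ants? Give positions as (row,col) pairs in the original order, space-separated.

Step 1: ant0:(2,4)->N->(1,4) | ant1:(0,0)->S->(1,0) | ant2:(3,3)->W->(3,2)
  grid max=2 at (1,0)
Step 2: ant0:(1,4)->N->(0,4) | ant1:(1,0)->N->(0,0) | ant2:(3,2)->N->(2,2)
  grid max=1 at (0,0)
Step 3: ant0:(0,4)->S->(1,4) | ant1:(0,0)->S->(1,0) | ant2:(2,2)->S->(3,2)
  grid max=2 at (1,0)
Step 4: ant0:(1,4)->N->(0,4) | ant1:(1,0)->N->(0,0) | ant2:(3,2)->N->(2,2)
  grid max=1 at (0,0)
Step 5: ant0:(0,4)->S->(1,4) | ant1:(0,0)->S->(1,0) | ant2:(2,2)->S->(3,2)
  grid max=2 at (1,0)

(1,4) (1,0) (3,2)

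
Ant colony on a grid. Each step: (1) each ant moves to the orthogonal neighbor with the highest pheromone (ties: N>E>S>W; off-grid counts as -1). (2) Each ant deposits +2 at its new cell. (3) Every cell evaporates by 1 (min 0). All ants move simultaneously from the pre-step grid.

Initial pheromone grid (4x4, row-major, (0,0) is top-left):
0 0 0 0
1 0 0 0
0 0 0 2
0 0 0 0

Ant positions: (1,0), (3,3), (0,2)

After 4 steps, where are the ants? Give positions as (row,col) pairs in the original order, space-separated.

Step 1: ant0:(1,0)->N->(0,0) | ant1:(3,3)->N->(2,3) | ant2:(0,2)->E->(0,3)
  grid max=3 at (2,3)
Step 2: ant0:(0,0)->E->(0,1) | ant1:(2,3)->N->(1,3) | ant2:(0,3)->S->(1,3)
  grid max=3 at (1,3)
Step 3: ant0:(0,1)->E->(0,2) | ant1:(1,3)->S->(2,3) | ant2:(1,3)->S->(2,3)
  grid max=5 at (2,3)
Step 4: ant0:(0,2)->E->(0,3) | ant1:(2,3)->N->(1,3) | ant2:(2,3)->N->(1,3)
  grid max=5 at (1,3)

(0,3) (1,3) (1,3)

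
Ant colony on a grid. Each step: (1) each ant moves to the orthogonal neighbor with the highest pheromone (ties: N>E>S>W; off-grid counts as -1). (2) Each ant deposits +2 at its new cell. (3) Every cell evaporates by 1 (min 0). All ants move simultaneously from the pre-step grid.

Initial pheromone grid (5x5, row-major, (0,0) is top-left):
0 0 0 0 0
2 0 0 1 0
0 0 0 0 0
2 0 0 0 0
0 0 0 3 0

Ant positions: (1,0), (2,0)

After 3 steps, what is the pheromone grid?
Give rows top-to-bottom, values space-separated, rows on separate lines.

After step 1: ants at (0,0),(1,0)
  1 0 0 0 0
  3 0 0 0 0
  0 0 0 0 0
  1 0 0 0 0
  0 0 0 2 0
After step 2: ants at (1,0),(0,0)
  2 0 0 0 0
  4 0 0 0 0
  0 0 0 0 0
  0 0 0 0 0
  0 0 0 1 0
After step 3: ants at (0,0),(1,0)
  3 0 0 0 0
  5 0 0 0 0
  0 0 0 0 0
  0 0 0 0 0
  0 0 0 0 0

3 0 0 0 0
5 0 0 0 0
0 0 0 0 0
0 0 0 0 0
0 0 0 0 0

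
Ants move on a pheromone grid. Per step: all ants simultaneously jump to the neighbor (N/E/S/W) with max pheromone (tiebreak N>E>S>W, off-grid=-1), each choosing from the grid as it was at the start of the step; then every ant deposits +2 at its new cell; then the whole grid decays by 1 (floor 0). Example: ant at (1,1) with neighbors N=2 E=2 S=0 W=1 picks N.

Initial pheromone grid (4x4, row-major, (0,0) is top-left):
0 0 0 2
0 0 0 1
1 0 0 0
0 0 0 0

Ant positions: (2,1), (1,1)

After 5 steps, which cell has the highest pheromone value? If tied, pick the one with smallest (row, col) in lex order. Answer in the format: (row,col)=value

Step 1: ant0:(2,1)->W->(2,0) | ant1:(1,1)->N->(0,1)
  grid max=2 at (2,0)
Step 2: ant0:(2,0)->N->(1,0) | ant1:(0,1)->E->(0,2)
  grid max=1 at (0,2)
Step 3: ant0:(1,0)->S->(2,0) | ant1:(0,2)->E->(0,3)
  grid max=2 at (2,0)
Step 4: ant0:(2,0)->N->(1,0) | ant1:(0,3)->S->(1,3)
  grid max=1 at (1,0)
Step 5: ant0:(1,0)->S->(2,0) | ant1:(1,3)->N->(0,3)
  grid max=2 at (2,0)
Final grid:
  0 0 0 1
  0 0 0 0
  2 0 0 0
  0 0 0 0
Max pheromone 2 at (2,0)

Answer: (2,0)=2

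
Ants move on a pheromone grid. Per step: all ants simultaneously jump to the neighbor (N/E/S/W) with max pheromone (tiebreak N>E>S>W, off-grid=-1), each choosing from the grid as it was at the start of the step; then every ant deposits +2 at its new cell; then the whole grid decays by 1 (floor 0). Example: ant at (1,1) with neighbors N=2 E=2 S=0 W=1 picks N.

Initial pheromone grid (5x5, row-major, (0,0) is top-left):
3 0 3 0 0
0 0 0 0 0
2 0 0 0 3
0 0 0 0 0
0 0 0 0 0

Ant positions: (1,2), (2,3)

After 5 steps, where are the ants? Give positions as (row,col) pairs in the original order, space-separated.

Step 1: ant0:(1,2)->N->(0,2) | ant1:(2,3)->E->(2,4)
  grid max=4 at (0,2)
Step 2: ant0:(0,2)->E->(0,3) | ant1:(2,4)->N->(1,4)
  grid max=3 at (0,2)
Step 3: ant0:(0,3)->W->(0,2) | ant1:(1,4)->S->(2,4)
  grid max=4 at (0,2)
Step 4: ant0:(0,2)->E->(0,3) | ant1:(2,4)->N->(1,4)
  grid max=3 at (0,2)
Step 5: ant0:(0,3)->W->(0,2) | ant1:(1,4)->S->(2,4)
  grid max=4 at (0,2)

(0,2) (2,4)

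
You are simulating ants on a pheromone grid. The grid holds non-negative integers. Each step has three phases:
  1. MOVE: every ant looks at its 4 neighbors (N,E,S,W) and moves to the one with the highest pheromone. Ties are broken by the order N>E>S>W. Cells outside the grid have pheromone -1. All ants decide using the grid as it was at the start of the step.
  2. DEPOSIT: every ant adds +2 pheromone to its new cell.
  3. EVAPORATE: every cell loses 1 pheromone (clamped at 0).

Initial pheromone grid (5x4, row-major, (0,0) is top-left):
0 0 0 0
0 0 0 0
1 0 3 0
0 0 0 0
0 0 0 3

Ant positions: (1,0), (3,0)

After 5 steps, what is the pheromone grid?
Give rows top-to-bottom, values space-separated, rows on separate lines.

After step 1: ants at (2,0),(2,0)
  0 0 0 0
  0 0 0 0
  4 0 2 0
  0 0 0 0
  0 0 0 2
After step 2: ants at (1,0),(1,0)
  0 0 0 0
  3 0 0 0
  3 0 1 0
  0 0 0 0
  0 0 0 1
After step 3: ants at (2,0),(2,0)
  0 0 0 0
  2 0 0 0
  6 0 0 0
  0 0 0 0
  0 0 0 0
After step 4: ants at (1,0),(1,0)
  0 0 0 0
  5 0 0 0
  5 0 0 0
  0 0 0 0
  0 0 0 0
After step 5: ants at (2,0),(2,0)
  0 0 0 0
  4 0 0 0
  8 0 0 0
  0 0 0 0
  0 0 0 0

0 0 0 0
4 0 0 0
8 0 0 0
0 0 0 0
0 0 0 0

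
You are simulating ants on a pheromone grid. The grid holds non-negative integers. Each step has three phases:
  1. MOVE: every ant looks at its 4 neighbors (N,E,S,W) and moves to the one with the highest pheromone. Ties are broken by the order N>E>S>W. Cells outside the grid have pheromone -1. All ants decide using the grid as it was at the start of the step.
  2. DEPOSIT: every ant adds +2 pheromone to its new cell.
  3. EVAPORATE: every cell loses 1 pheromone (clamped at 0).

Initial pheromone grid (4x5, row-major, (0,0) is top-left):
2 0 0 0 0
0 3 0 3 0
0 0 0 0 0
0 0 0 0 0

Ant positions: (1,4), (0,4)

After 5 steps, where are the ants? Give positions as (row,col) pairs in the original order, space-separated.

Step 1: ant0:(1,4)->W->(1,3) | ant1:(0,4)->S->(1,4)
  grid max=4 at (1,3)
Step 2: ant0:(1,3)->E->(1,4) | ant1:(1,4)->W->(1,3)
  grid max=5 at (1,3)
Step 3: ant0:(1,4)->W->(1,3) | ant1:(1,3)->E->(1,4)
  grid max=6 at (1,3)
Step 4: ant0:(1,3)->E->(1,4) | ant1:(1,4)->W->(1,3)
  grid max=7 at (1,3)
Step 5: ant0:(1,4)->W->(1,3) | ant1:(1,3)->E->(1,4)
  grid max=8 at (1,3)

(1,3) (1,4)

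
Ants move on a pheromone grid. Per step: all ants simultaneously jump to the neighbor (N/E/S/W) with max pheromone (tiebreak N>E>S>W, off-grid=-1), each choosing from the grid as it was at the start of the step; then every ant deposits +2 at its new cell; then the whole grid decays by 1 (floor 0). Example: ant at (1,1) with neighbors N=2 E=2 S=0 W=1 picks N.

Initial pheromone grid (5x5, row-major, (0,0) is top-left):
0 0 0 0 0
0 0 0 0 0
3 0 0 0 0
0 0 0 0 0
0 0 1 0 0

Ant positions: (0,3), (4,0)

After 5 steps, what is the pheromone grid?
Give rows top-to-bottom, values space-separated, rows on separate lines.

After step 1: ants at (0,4),(3,0)
  0 0 0 0 1
  0 0 0 0 0
  2 0 0 0 0
  1 0 0 0 0
  0 0 0 0 0
After step 2: ants at (1,4),(2,0)
  0 0 0 0 0
  0 0 0 0 1
  3 0 0 0 0
  0 0 0 0 0
  0 0 0 0 0
After step 3: ants at (0,4),(1,0)
  0 0 0 0 1
  1 0 0 0 0
  2 0 0 0 0
  0 0 0 0 0
  0 0 0 0 0
After step 4: ants at (1,4),(2,0)
  0 0 0 0 0
  0 0 0 0 1
  3 0 0 0 0
  0 0 0 0 0
  0 0 0 0 0
After step 5: ants at (0,4),(1,0)
  0 0 0 0 1
  1 0 0 0 0
  2 0 0 0 0
  0 0 0 0 0
  0 0 0 0 0

0 0 0 0 1
1 0 0 0 0
2 0 0 0 0
0 0 0 0 0
0 0 0 0 0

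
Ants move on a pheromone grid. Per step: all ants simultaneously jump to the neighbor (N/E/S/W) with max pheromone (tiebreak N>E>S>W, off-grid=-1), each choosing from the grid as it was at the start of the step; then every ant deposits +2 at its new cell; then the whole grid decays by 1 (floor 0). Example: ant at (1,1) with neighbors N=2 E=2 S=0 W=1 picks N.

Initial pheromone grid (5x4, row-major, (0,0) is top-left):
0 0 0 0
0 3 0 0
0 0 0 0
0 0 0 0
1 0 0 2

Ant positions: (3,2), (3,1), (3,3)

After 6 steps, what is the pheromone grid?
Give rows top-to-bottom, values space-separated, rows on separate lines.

After step 1: ants at (2,2),(2,1),(4,3)
  0 0 0 0
  0 2 0 0
  0 1 1 0
  0 0 0 0
  0 0 0 3
After step 2: ants at (2,1),(1,1),(3,3)
  0 0 0 0
  0 3 0 0
  0 2 0 0
  0 0 0 1
  0 0 0 2
After step 3: ants at (1,1),(2,1),(4,3)
  0 0 0 0
  0 4 0 0
  0 3 0 0
  0 0 0 0
  0 0 0 3
After step 4: ants at (2,1),(1,1),(3,3)
  0 0 0 0
  0 5 0 0
  0 4 0 0
  0 0 0 1
  0 0 0 2
After step 5: ants at (1,1),(2,1),(4,3)
  0 0 0 0
  0 6 0 0
  0 5 0 0
  0 0 0 0
  0 0 0 3
After step 6: ants at (2,1),(1,1),(3,3)
  0 0 0 0
  0 7 0 0
  0 6 0 0
  0 0 0 1
  0 0 0 2

0 0 0 0
0 7 0 0
0 6 0 0
0 0 0 1
0 0 0 2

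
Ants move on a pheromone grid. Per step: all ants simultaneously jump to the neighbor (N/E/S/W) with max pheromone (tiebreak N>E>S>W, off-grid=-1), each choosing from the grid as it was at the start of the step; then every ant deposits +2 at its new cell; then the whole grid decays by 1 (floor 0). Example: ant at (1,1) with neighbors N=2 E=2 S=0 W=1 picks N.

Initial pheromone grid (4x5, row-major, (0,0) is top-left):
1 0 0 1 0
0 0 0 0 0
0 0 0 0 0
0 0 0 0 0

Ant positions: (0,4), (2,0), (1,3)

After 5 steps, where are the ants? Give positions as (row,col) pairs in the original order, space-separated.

Step 1: ant0:(0,4)->W->(0,3) | ant1:(2,0)->N->(1,0) | ant2:(1,3)->N->(0,3)
  grid max=4 at (0,3)
Step 2: ant0:(0,3)->E->(0,4) | ant1:(1,0)->N->(0,0) | ant2:(0,3)->E->(0,4)
  grid max=3 at (0,3)
Step 3: ant0:(0,4)->W->(0,3) | ant1:(0,0)->E->(0,1) | ant2:(0,4)->W->(0,3)
  grid max=6 at (0,3)
Step 4: ant0:(0,3)->E->(0,4) | ant1:(0,1)->E->(0,2) | ant2:(0,3)->E->(0,4)
  grid max=5 at (0,3)
Step 5: ant0:(0,4)->W->(0,3) | ant1:(0,2)->E->(0,3) | ant2:(0,4)->W->(0,3)
  grid max=10 at (0,3)

(0,3) (0,3) (0,3)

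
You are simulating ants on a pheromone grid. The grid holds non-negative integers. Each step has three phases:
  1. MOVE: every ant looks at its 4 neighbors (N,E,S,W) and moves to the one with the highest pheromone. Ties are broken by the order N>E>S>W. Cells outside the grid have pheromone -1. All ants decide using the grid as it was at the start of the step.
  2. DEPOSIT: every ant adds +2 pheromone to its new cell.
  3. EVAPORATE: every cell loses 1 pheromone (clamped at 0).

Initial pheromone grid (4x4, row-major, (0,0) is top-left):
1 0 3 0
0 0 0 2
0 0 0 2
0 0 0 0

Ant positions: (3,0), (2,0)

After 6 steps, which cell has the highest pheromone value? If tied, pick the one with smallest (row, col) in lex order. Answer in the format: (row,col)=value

Step 1: ant0:(3,0)->N->(2,0) | ant1:(2,0)->N->(1,0)
  grid max=2 at (0,2)
Step 2: ant0:(2,0)->N->(1,0) | ant1:(1,0)->S->(2,0)
  grid max=2 at (1,0)
Step 3: ant0:(1,0)->S->(2,0) | ant1:(2,0)->N->(1,0)
  grid max=3 at (1,0)
Step 4: ant0:(2,0)->N->(1,0) | ant1:(1,0)->S->(2,0)
  grid max=4 at (1,0)
Step 5: ant0:(1,0)->S->(2,0) | ant1:(2,0)->N->(1,0)
  grid max=5 at (1,0)
Step 6: ant0:(2,0)->N->(1,0) | ant1:(1,0)->S->(2,0)
  grid max=6 at (1,0)
Final grid:
  0 0 0 0
  6 0 0 0
  6 0 0 0
  0 0 0 0
Max pheromone 6 at (1,0)

Answer: (1,0)=6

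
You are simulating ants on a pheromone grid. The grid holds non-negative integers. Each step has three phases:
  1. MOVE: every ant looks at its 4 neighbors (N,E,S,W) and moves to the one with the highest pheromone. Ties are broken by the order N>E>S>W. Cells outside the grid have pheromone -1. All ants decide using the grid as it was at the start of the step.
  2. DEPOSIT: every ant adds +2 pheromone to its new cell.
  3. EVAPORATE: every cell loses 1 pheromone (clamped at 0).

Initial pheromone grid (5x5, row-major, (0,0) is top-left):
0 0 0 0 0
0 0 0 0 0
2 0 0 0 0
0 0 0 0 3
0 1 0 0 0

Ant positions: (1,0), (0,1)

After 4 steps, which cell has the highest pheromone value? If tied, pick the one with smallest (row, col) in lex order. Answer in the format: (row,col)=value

Step 1: ant0:(1,0)->S->(2,0) | ant1:(0,1)->E->(0,2)
  grid max=3 at (2,0)
Step 2: ant0:(2,0)->N->(1,0) | ant1:(0,2)->E->(0,3)
  grid max=2 at (2,0)
Step 3: ant0:(1,0)->S->(2,0) | ant1:(0,3)->E->(0,4)
  grid max=3 at (2,0)
Step 4: ant0:(2,0)->N->(1,0) | ant1:(0,4)->S->(1,4)
  grid max=2 at (2,0)
Final grid:
  0 0 0 0 0
  1 0 0 0 1
  2 0 0 0 0
  0 0 0 0 0
  0 0 0 0 0
Max pheromone 2 at (2,0)

Answer: (2,0)=2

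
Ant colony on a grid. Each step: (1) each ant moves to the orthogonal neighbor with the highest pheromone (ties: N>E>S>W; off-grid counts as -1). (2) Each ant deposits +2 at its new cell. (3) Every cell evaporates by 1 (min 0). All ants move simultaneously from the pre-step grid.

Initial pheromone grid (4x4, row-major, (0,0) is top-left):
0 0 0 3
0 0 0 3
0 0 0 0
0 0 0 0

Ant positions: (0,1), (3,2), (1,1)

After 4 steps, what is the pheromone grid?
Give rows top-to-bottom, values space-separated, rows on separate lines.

After step 1: ants at (0,2),(2,2),(0,1)
  0 1 1 2
  0 0 0 2
  0 0 1 0
  0 0 0 0
After step 2: ants at (0,3),(1,2),(0,2)
  0 0 2 3
  0 0 1 1
  0 0 0 0
  0 0 0 0
After step 3: ants at (0,2),(0,2),(0,3)
  0 0 5 4
  0 0 0 0
  0 0 0 0
  0 0 0 0
After step 4: ants at (0,3),(0,3),(0,2)
  0 0 6 7
  0 0 0 0
  0 0 0 0
  0 0 0 0

0 0 6 7
0 0 0 0
0 0 0 0
0 0 0 0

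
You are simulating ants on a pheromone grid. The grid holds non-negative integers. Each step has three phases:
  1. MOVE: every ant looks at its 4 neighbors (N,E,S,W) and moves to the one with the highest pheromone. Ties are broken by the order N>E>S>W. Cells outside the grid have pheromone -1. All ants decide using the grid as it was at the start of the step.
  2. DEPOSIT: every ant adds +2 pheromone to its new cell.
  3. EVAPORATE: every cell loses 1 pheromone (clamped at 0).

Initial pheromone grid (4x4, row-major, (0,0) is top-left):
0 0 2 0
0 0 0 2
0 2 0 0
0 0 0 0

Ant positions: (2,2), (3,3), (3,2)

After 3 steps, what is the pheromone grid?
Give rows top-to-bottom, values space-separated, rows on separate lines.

After step 1: ants at (2,1),(2,3),(2,2)
  0 0 1 0
  0 0 0 1
  0 3 1 1
  0 0 0 0
After step 2: ants at (2,2),(1,3),(2,1)
  0 0 0 0
  0 0 0 2
  0 4 2 0
  0 0 0 0
After step 3: ants at (2,1),(0,3),(2,2)
  0 0 0 1
  0 0 0 1
  0 5 3 0
  0 0 0 0

0 0 0 1
0 0 0 1
0 5 3 0
0 0 0 0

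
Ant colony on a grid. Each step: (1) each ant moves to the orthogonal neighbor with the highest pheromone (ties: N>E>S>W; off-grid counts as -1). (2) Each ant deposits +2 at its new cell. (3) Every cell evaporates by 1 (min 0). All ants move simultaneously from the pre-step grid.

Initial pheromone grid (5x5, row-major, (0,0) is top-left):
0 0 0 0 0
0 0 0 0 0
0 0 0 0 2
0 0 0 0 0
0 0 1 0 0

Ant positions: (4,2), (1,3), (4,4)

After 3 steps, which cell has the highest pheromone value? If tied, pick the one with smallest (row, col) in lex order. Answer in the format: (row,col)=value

Answer: (1,4)=3

Derivation:
Step 1: ant0:(4,2)->N->(3,2) | ant1:(1,3)->N->(0,3) | ant2:(4,4)->N->(3,4)
  grid max=1 at (0,3)
Step 2: ant0:(3,2)->N->(2,2) | ant1:(0,3)->E->(0,4) | ant2:(3,4)->N->(2,4)
  grid max=2 at (2,4)
Step 3: ant0:(2,2)->N->(1,2) | ant1:(0,4)->S->(1,4) | ant2:(2,4)->N->(1,4)
  grid max=3 at (1,4)
Final grid:
  0 0 0 0 0
  0 0 1 0 3
  0 0 0 0 1
  0 0 0 0 0
  0 0 0 0 0
Max pheromone 3 at (1,4)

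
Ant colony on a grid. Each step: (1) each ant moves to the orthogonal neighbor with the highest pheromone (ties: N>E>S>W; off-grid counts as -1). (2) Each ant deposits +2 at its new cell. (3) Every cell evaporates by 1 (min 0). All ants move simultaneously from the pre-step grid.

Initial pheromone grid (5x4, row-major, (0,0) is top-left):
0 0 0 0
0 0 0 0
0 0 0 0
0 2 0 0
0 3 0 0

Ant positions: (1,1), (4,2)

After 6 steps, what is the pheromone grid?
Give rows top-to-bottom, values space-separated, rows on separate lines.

After step 1: ants at (0,1),(4,1)
  0 1 0 0
  0 0 0 0
  0 0 0 0
  0 1 0 0
  0 4 0 0
After step 2: ants at (0,2),(3,1)
  0 0 1 0
  0 0 0 0
  0 0 0 0
  0 2 0 0
  0 3 0 0
After step 3: ants at (0,3),(4,1)
  0 0 0 1
  0 0 0 0
  0 0 0 0
  0 1 0 0
  0 4 0 0
After step 4: ants at (1,3),(3,1)
  0 0 0 0
  0 0 0 1
  0 0 0 0
  0 2 0 0
  0 3 0 0
After step 5: ants at (0,3),(4,1)
  0 0 0 1
  0 0 0 0
  0 0 0 0
  0 1 0 0
  0 4 0 0
After step 6: ants at (1,3),(3,1)
  0 0 0 0
  0 0 0 1
  0 0 0 0
  0 2 0 0
  0 3 0 0

0 0 0 0
0 0 0 1
0 0 0 0
0 2 0 0
0 3 0 0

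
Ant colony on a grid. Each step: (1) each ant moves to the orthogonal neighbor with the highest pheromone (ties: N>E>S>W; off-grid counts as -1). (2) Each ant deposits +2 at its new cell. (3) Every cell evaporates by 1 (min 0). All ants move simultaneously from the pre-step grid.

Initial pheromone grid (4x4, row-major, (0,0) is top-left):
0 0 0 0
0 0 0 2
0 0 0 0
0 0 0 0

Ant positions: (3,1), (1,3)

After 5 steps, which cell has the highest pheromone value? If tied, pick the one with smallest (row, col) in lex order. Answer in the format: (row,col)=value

Answer: (0,3)=3

Derivation:
Step 1: ant0:(3,1)->N->(2,1) | ant1:(1,3)->N->(0,3)
  grid max=1 at (0,3)
Step 2: ant0:(2,1)->N->(1,1) | ant1:(0,3)->S->(1,3)
  grid max=2 at (1,3)
Step 3: ant0:(1,1)->N->(0,1) | ant1:(1,3)->N->(0,3)
  grid max=1 at (0,1)
Step 4: ant0:(0,1)->E->(0,2) | ant1:(0,3)->S->(1,3)
  grid max=2 at (1,3)
Step 5: ant0:(0,2)->E->(0,3) | ant1:(1,3)->N->(0,3)
  grid max=3 at (0,3)
Final grid:
  0 0 0 3
  0 0 0 1
  0 0 0 0
  0 0 0 0
Max pheromone 3 at (0,3)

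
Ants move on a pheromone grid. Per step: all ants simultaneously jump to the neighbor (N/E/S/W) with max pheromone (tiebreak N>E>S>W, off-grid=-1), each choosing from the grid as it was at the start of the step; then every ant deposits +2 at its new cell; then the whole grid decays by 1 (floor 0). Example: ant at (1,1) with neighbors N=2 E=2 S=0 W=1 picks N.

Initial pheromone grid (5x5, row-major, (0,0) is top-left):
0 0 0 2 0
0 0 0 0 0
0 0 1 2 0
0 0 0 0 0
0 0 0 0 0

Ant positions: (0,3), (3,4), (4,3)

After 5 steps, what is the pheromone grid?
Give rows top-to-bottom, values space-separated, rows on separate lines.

After step 1: ants at (0,4),(2,4),(3,3)
  0 0 0 1 1
  0 0 0 0 0
  0 0 0 1 1
  0 0 0 1 0
  0 0 0 0 0
After step 2: ants at (0,3),(2,3),(2,3)
  0 0 0 2 0
  0 0 0 0 0
  0 0 0 4 0
  0 0 0 0 0
  0 0 0 0 0
After step 3: ants at (0,4),(1,3),(1,3)
  0 0 0 1 1
  0 0 0 3 0
  0 0 0 3 0
  0 0 0 0 0
  0 0 0 0 0
After step 4: ants at (0,3),(2,3),(2,3)
  0 0 0 2 0
  0 0 0 2 0
  0 0 0 6 0
  0 0 0 0 0
  0 0 0 0 0
After step 5: ants at (1,3),(1,3),(1,3)
  0 0 0 1 0
  0 0 0 7 0
  0 0 0 5 0
  0 0 0 0 0
  0 0 0 0 0

0 0 0 1 0
0 0 0 7 0
0 0 0 5 0
0 0 0 0 0
0 0 0 0 0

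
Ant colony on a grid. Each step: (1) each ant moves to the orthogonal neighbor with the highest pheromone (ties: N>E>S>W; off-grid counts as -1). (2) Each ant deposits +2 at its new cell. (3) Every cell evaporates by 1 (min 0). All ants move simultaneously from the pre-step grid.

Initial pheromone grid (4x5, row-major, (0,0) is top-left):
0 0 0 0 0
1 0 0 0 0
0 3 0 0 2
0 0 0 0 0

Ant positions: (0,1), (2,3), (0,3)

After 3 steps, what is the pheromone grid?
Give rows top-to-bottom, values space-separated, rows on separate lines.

After step 1: ants at (0,2),(2,4),(0,4)
  0 0 1 0 1
  0 0 0 0 0
  0 2 0 0 3
  0 0 0 0 0
After step 2: ants at (0,3),(1,4),(1,4)
  0 0 0 1 0
  0 0 0 0 3
  0 1 0 0 2
  0 0 0 0 0
After step 3: ants at (0,4),(2,4),(2,4)
  0 0 0 0 1
  0 0 0 0 2
  0 0 0 0 5
  0 0 0 0 0

0 0 0 0 1
0 0 0 0 2
0 0 0 0 5
0 0 0 0 0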